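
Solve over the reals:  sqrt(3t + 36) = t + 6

Square both sides: 3t + 36 = (t + 6)^2.
Expand and rearrange: t^2 + 9t = 0.
Solving gives t = 0 or t = -9.
Check each candidate in the original equation:
  t = 0: sqrt(36) = 6, while t + 6 = 6 — valid.
  t = -9: sqrt(9) = 3, while t + 6 = -3 — extraneous.

t = 0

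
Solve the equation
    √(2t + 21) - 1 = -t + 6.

Isolate the radical: √(2t + 21) = -t + 7.
Square both sides: 2t + 21 = (-t + 7)².
Expand and rearrange: t² - 16t + 28 = 0.
Solving gives t = 14 or t = 2.
Check each candidate in the original equation:
  t = 14: √(49) = 7, while -t + 7 = -7 — extraneous.
  t = 2: √(25) = 5, while -t + 7 = 5 — valid.

t = 2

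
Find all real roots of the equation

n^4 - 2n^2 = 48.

n = -2.8284 or n = 2.8284

Let u = n^2. The equation becomes u^2 - 2u - 48 = 0.
Factor: (u + 6)(u - 8) = 0, so u = -6 or u = 8.
n^2 = -6 < 0 has no real solution.
n^2 = 8 gives n = +/-2*sqrt(2) ~= +/-2.8284.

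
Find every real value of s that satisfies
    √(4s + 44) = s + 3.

s = 5

Square both sides: 4s + 44 = (s + 3)².
Expand and rearrange: s² + 2s - 35 = 0.
Solving gives s = 5 or s = -7.
Check each candidate in the original equation:
  s = 5: √(64) = 8, while s + 3 = 8 — valid.
  s = -7: √(16) = 4, while s + 3 = -4 — extraneous.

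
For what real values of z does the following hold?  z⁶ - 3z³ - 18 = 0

Let u = z³. The equation becomes u² - 3u - 18 = 0.
Factor: (u + 3)(u - 6) = 0, so u = -3 or u = 6.
z³ = -3 gives z = -∛(3) ≈ -1.4422.
z³ = 6 gives z = ∛(6) ≈ 1.8171.

z = -1.4422 or z = 1.8171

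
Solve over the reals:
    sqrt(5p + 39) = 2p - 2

Square both sides: 5p + 39 = (2p - 2)^2.
Expand and rearrange: 4p^2 - 13p - 35 = 0.
Solving gives p = 5 or p = -1.75.
Check each candidate in the original equation:
  p = 5: sqrt(64) = 8, while 2p - 2 = 8 — valid.
  p = -1.75: sqrt(30.25) = 5.5, while 2p - 2 = -5.5 — extraneous.

p = 5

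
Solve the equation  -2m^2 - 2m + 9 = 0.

m = -2.6794 or m = 1.6794

Discriminant: (-2)^2 - 4*(-2)*9 = 76.
Quadratic formula: m = (2 +/- sqrt(76)) / (-4).
So m = -sqrt(19)/2 - 1/2 ~= -2.6794 or m = -1/2 + sqrt(19)/2 ~= 1.6794.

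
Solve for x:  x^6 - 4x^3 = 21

Let u = x^3. The equation becomes u^2 - 4u - 21 = 0.
Factor: (u - 7)(u + 3) = 0, so u = 7 or u = -3.
x^3 = 7 gives x = (7)^(1/3) ~= 1.9129.
x^3 = -3 gives x = -(3)^(1/3) ~= -1.4422.

x = -1.4422 or x = 1.9129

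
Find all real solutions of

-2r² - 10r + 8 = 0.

Discriminant: (-10)² − 4·(-2)·8 = 164.
Quadratic formula: r = (10 ± √164) / (-4).
So r = -√(41)/2 - 5/2 ≈ -5.7016 or r = -5/2 + √(41)/2 ≈ 0.7016.

r = -5.7016 or r = 0.7016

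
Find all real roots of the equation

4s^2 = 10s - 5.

s = 0.691 or s = 1.809

Rearrange to standard form: 4s^2 - 10s + 5 = 0.
Discriminant: (-10)^2 - 4*4*5 = 20.
Quadratic formula: s = (10 +/- sqrt(20)) / 8.
So s = sqrt(5)/4 + 5/4 ~= 1.809 or s = 5/4 - sqrt(5)/4 ~= 0.691.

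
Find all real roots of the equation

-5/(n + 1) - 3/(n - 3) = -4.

Multiply both sides by (n + 1)(n - 3):
-5(n - 3) - 3(n + 1) = -4(n + 1)(n - 3).
Expand and collect terms: -4n^2 + 16n = 0.
Factor or apply the quadratic formula: n = 0 or n = 4.
Neither value makes a denominator zero (n != -1, n != 3), so both are valid.

n = 0 or n = 4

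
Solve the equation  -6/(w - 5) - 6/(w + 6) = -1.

w = -2.6394 or w = 13.6394

Multiply both sides by (w - 5)(w + 6):
-6(w + 6) - 6(w - 5) = -(w - 5)(w + 6).
Expand and collect terms: -w² + 11w + 36 = 0.
By the quadratic formula, w = (-11 ± √265) / -2, so w ≈ -2.6394 or w ≈ 13.6394.
Neither value makes a denominator zero (w ≠ 5, w ≠ -6), so both are valid.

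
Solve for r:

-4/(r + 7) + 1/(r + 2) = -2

r = -4.5 or r = -3

Multiply both sides by (r + 7)(r + 2):
-4(r + 2) + (r + 7) = -2(r + 7)(r + 2).
Expand and collect terms: -2r² - 15r - 27 = 0.
Factor or apply the quadratic formula: r = -4.5 or r = -3.
Neither value makes a denominator zero (r ≠ -7, r ≠ -2), so both are valid.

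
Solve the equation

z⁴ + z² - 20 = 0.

Let u = z². The equation becomes u² + u - 20 = 0.
Factor: (u + 5)(u - 4) = 0, so u = -5 or u = 4.
z² = -5 < 0 has no real solution.
z² = 4 gives z = ±2.

z = -2 or z = 2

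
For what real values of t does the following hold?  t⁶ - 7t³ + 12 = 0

t = 1.4422 or t = 1.5874

Let u = t³. The equation becomes u² - 7u + 12 = 0.
Factor: (u - 3)(u - 4) = 0, so u = 3 or u = 4.
t³ = 3 gives t = ∛(3) ≈ 1.4422.
t³ = 4 gives t = ∛(4) ≈ 1.5874.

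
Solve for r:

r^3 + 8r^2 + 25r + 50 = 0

Possible rational roots are divisors of 50. Testing r = -5 gives 0, so (r + 5) is a factor.
Divide: r^3 + 8r^2 + 25r + 50 = (r + 5)(r^2 + 3r + 10).
The quadratic r^2 + 3r + 10 has discriminant -31 < 0, so no further real roots.

r = -5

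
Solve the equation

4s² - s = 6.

s = -1.1061 or s = 1.3561

Rearrange to standard form: 4s² - s - 6 = 0.
Discriminant: (-1)² − 4·4·(-6) = 97.
Quadratic formula: s = (1 ± √97) / 8.
So s = 1/8 + √(97)/8 ≈ 1.3561 or s = 1/8 - √(97)/8 ≈ -1.1061.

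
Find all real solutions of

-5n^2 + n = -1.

n = -0.3583 or n = 0.5583

Rearrange to standard form: -5n^2 + n + 1 = 0.
Discriminant: (1)^2 - 4*(-5)*1 = 21.
Quadratic formula: n = (-1 +/- sqrt(21)) / (-10).
So n = 1/10 - sqrt(21)/10 ~= -0.3583 or n = 1/10 + sqrt(21)/10 ~= 0.5583.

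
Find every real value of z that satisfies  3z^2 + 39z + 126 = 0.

z = -7 or z = -6

Factor: 3(z + 7)(z + 6) = 0.
So z = -7 or z = -6.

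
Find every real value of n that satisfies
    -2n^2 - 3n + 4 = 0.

n = -2.3508 or n = 0.8508

Discriminant: (-3)^2 - 4*(-2)*4 = 41.
Quadratic formula: n = (3 +/- sqrt(41)) / (-4).
So n = -sqrt(41)/4 - 3/4 ~= -2.3508 or n = -3/4 + sqrt(41)/4 ~= 0.8508.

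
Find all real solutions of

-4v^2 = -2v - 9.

v = -1.2707 or v = 1.7707

Rearrange to standard form: -4v^2 + 2v + 9 = 0.
Discriminant: (2)^2 - 4*(-4)*9 = 148.
Quadratic formula: v = (-2 +/- sqrt(148)) / (-8).
So v = 1/4 - sqrt(37)/4 ~= -1.2707 or v = 1/4 + sqrt(37)/4 ~= 1.7707.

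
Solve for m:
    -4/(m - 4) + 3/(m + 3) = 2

Multiply both sides by (m - 4)(m + 3):
-4(m + 3) + 3(m - 4) = 2(m - 4)(m + 3).
Expand and collect terms: 2m^2 - m = 0.
Factor or apply the quadratic formula: m = 0.5 or m = 0.
Neither value makes a denominator zero (m != 4, m != -3), so both are valid.

m = 0 or m = 0.5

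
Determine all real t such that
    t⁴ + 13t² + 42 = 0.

No real solutions.

Let u = t². The equation becomes u² + 13u + 42 = 0.
Factor: (u + 7)(u + 6) = 0, so u = -7 or u = -6.
t² = -7 < 0 has no real solution.
t² = -6 < 0 has no real solution.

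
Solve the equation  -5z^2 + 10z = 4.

z = 0.5528 or z = 1.4472

Rearrange to standard form: -5z^2 + 10z - 4 = 0.
Discriminant: (10)^2 - 4*(-5)*(-4) = 20.
Quadratic formula: z = (-10 +/- sqrt(20)) / (-10).
So z = 1 - sqrt(5)/5 ~= 0.5528 or z = sqrt(5)/5 + 1 ~= 1.4472.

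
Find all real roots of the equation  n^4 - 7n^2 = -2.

Let u = n^2. The equation becomes u^2 - 7u + 2 = 0.
By the quadratic formula, u = sqrt(41)/2 + 7/2 or u = 7/2 - sqrt(41)/2.
n^2 = sqrt(41)/2 + 7/2 gives n = +/-sqrt(sqrt(41)/2 + 7/2) ~= +/-2.5887.
n^2 = 7/2 - sqrt(41)/2 gives n = +/-sqrt(7/2 - sqrt(41)/2) ~= +/-0.5463.

n = -2.5887 or n = -0.5463 or n = 0.5463 or n = 2.5887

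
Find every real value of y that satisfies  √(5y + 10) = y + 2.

y = -2 or y = 3

Square both sides: 5y + 10 = (y + 2)².
Expand and rearrange: y² - y - 6 = 0.
Solving gives y = 3 or y = -2.
Check each candidate in the original equation:
  y = 3: √(25) = 5, while y + 2 = 5 — valid.
  y = -2: √(0) = 0, while y + 2 = 0 — valid.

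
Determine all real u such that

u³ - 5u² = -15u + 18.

u = 2

Rearrange: u³ - 5u² + 15u - 18 = 0.
Possible rational roots are divisors of -18. Testing u = 2 gives 0, so (u - 2) is a factor.
Divide: u³ - 5u² + 15u - 18 = (u - 2)(u² - 3u + 9).
The quadratic u² - 3u + 9 has discriminant -27 < 0, so no further real roots.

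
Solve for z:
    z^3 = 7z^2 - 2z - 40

Rearrange: z^3 - 7z^2 + 2z + 40 = 0.
Possible rational roots are divisors of 40. Testing z = 4 gives 0, so (z - 4) is a factor.
Divide: z^3 - 7z^2 + 2z + 40 = (z - 4)(z^2 - 3z - 10).
Factor the quadratic: z = 5 or z = -2.

z = -2 or z = 4 or z = 5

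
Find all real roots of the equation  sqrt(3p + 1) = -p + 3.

p = 1

Square both sides: 3p + 1 = (-p + 3)^2.
Expand and rearrange: p^2 - 9p + 8 = 0.
Solving gives p = 8 or p = 1.
Check each candidate in the original equation:
  p = 8: sqrt(25) = 5, while -p + 3 = -5 — extraneous.
  p = 1: sqrt(4) = 2, while -p + 3 = 2 — valid.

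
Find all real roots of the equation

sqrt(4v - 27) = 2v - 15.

Square both sides: 4v - 27 = (2v - 15)^2.
Expand and rearrange: 4v^2 - 64v + 252 = 0.
Solving gives v = 9 or v = 7.
Check each candidate in the original equation:
  v = 9: sqrt(9) = 3, while 2v - 15 = 3 — valid.
  v = 7: sqrt(1) = 1, while 2v - 15 = -1 — extraneous.

v = 9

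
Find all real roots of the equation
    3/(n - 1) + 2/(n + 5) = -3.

n = -5.782 or n = 0.1153

Multiply both sides by (n - 1)(n + 5):
3(n + 5) + 2(n - 1) = -3(n - 1)(n + 5).
Expand and collect terms: -3n² - 17n + 2 = 0.
By the quadratic formula, n = (17 ± √313) / -6, so n ≈ -5.782 or n ≈ 0.1153.
Neither value makes a denominator zero (n ≠ 1, n ≠ -5), so both are valid.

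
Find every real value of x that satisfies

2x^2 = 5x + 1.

x = -0.1861 or x = 2.6861

Rearrange to standard form: 2x^2 - 5x - 1 = 0.
Discriminant: (-5)^2 - 4*2*(-1) = 33.
Quadratic formula: x = (5 +/- sqrt(33)) / 4.
So x = 5/4 + sqrt(33)/4 ~= 2.6861 or x = 5/4 - sqrt(33)/4 ~= -0.1861.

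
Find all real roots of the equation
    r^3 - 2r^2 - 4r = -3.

r = -1.618 or r = 0.618 or r = 3

Rearrange: r^3 - 2r^2 - 4r + 3 = 0.
Possible rational roots are divisors of 3. Testing r = 3 gives 0, so (r - 3) is a factor.
Divide: r^3 - 2r^2 - 4r + 3 = (r - 3)(r^2 + r - 1).
Apply the quadratic formula to r^2 + r - 1 = 0: r = (-1 +/- sqrt(5))/2, i.e. r ~= 0.618 or r ~= -1.618.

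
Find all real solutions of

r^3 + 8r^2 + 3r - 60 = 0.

r = -5.2749 or r = -5 or r = 2.2749

Possible rational roots are divisors of -60. Testing r = -5 gives 0, so (r + 5) is a factor.
Divide: r^3 + 8r^2 + 3r - 60 = (r + 5)(r^2 + 3r - 12).
Apply the quadratic formula to r^2 + 3r - 12 = 0: r = (-3 +/- sqrt(57))/2, i.e. r ~= 2.2749 or r ~= -5.2749.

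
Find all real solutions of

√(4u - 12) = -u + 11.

u = 7

Square both sides: 4u - 12 = (-u + 11)².
Expand and rearrange: u² - 26u + 133 = 0.
Solving gives u = 19 or u = 7.
Check each candidate in the original equation:
  u = 19: √(64) = 8, while -u + 11 = -8 — extraneous.
  u = 7: √(16) = 4, while -u + 11 = 4 — valid.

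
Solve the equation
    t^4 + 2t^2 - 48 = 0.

Let u = t^2. The equation becomes u^2 + 2u - 48 = 0.
Factor: (u - 6)(u + 8) = 0, so u = 6 or u = -8.
t^2 = 6 gives t = +/-sqrt(6) ~= +/-2.4495.
t^2 = -8 < 0 has no real solution.

t = -2.4495 or t = 2.4495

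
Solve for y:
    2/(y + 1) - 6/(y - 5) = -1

y = -2.0828 or y = 10.0828

Multiply both sides by (y + 1)(y - 5):
2(y - 5) - 6(y + 1) = -(y + 1)(y - 5).
Expand and collect terms: -y² + 8y + 21 = 0.
By the quadratic formula, y = (-8 ± √148) / -2, so y ≈ -2.0828 or y ≈ 10.0828.
Neither value makes a denominator zero (y ≠ -1, y ≠ 5), so both are valid.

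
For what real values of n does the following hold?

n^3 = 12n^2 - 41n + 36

n = 1.3542 or n = 4 or n = 6.6458

Rearrange: n^3 - 12n^2 + 41n - 36 = 0.
Possible rational roots are divisors of -36. Testing n = 4 gives 0, so (n - 4) is a factor.
Divide: n^3 - 12n^2 + 41n - 36 = (n - 4)(n^2 - 8n + 9).
Apply the quadratic formula to n^2 - 8n + 9 = 0: n = (8 +/- sqrt(28))/2, i.e. n ~= 6.6458 or n ~= 1.3542.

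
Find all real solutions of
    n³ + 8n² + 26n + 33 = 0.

Possible rational roots are divisors of 33. Testing n = -3 gives 0, so (n + 3) is a factor.
Divide: n³ + 8n² + 26n + 33 = (n + 3)(n² + 5n + 11).
The quadratic n² + 5n + 11 has discriminant -19 < 0, so no further real roots.

n = -3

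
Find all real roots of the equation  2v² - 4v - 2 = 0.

Discriminant: (-4)² − 4·2·(-2) = 32.
Quadratic formula: v = (4 ± √32) / 4.
So v = 1 + √(2) ≈ 2.4142 or v = 1 - √(2) ≈ -0.4142.

v = -0.4142 or v = 2.4142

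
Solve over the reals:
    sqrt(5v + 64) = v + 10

v = -3

Square both sides: 5v + 64 = (v + 10)^2.
Expand and rearrange: v^2 + 15v + 36 = 0.
Solving gives v = -3 or v = -12.
Check each candidate in the original equation:
  v = -3: sqrt(49) = 7, while v + 10 = 7 — valid.
  v = -12: sqrt(4) = 2, while v + 10 = -2 — extraneous.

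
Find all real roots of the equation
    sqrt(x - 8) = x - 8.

Square both sides: x - 8 = (x - 8)^2.
Expand and rearrange: x^2 - 17x + 72 = 0.
Solving gives x = 9 or x = 8.
Check each candidate in the original equation:
  x = 9: sqrt(1) = 1, while x - 8 = 1 — valid.
  x = 8: sqrt(0) = 0, while x - 8 = 0 — valid.

x = 8 or x = 9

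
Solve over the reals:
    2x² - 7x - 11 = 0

x = -1.1762 or x = 4.6762

Discriminant: (-7)² − 4·2·(-11) = 137.
Quadratic formula: x = (7 ± √137) / 4.
So x = 7/4 + √(137)/4 ≈ 4.6762 or x = 7/4 - √(137)/4 ≈ -1.1762.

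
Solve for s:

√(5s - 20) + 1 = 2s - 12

Isolate the radical: √(5s - 20) = 2s - 13.
Square both sides: 5s - 20 = (2s - 13)².
Expand and rearrange: 4s² - 57s + 189 = 0.
Solving gives s = 9 or s = 5.25.
Check each candidate in the original equation:
  s = 9: √(25) = 5, while 2s - 13 = 5 — valid.
  s = 5.25: √(6.25) = 2.5, while 2s - 13 = -2.5 — extraneous.

s = 9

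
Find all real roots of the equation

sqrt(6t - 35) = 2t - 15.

Square both sides: 6t - 35 = (2t - 15)^2.
Expand and rearrange: 4t^2 - 66t + 260 = 0.
Solving gives t = 10 or t = 6.5.
Check each candidate in the original equation:
  t = 10: sqrt(25) = 5, while 2t - 15 = 5 — valid.
  t = 6.5: sqrt(4) = 2, while 2t - 15 = -2 — extraneous.

t = 10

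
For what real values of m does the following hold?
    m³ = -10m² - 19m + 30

Rearrange: m³ + 10m² + 19m - 30 = 0.
Possible rational roots are divisors of -30. Testing m = -5 gives 0, so (m + 5) is a factor.
Divide: m³ + 10m² + 19m - 30 = (m + 5)(m² + 5m - 6).
Factor the quadratic: m = 1 or m = -6.

m = -6 or m = -5 or m = 1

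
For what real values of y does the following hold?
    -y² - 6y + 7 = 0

y = -7 or y = 1

Factor: -1(y - 1)(y + 7) = 0.
So y = 1 or y = -7.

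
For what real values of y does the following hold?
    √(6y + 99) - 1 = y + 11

Isolate the radical: √(6y + 99) = y + 12.
Square both sides: 6y + 99 = (y + 12)².
Expand and rearrange: y² + 18y + 45 = 0.
Solving gives y = -3 or y = -15.
Check each candidate in the original equation:
  y = -3: √(81) = 9, while y + 12 = 9 — valid.
  y = -15: √(9) = 3, while y + 12 = -3 — extraneous.

y = -3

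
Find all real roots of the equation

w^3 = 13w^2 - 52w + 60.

w = 2 or w = 5 or w = 6

Rearrange: w^3 - 13w^2 + 52w - 60 = 0.
Possible rational roots are divisors of -60. Testing w = 5 gives 0, so (w - 5) is a factor.
Divide: w^3 - 13w^2 + 52w - 60 = (w - 5)(w^2 - 8w + 12).
Factor the quadratic: w = 6 or w = 2.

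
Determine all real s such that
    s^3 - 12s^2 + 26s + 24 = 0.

s = -0.6904 or s = 4 or s = 8.6904

Possible rational roots are divisors of 24. Testing s = 4 gives 0, so (s - 4) is a factor.
Divide: s^3 - 12s^2 + 26s + 24 = (s - 4)(s^2 - 8s - 6).
Apply the quadratic formula to s^2 - 8s - 6 = 0: s = (8 +/- sqrt(88))/2, i.e. s ~= 8.6904 or s ~= -0.6904.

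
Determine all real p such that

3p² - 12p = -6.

Rearrange to standard form: 3p² - 12p + 6 = 0.
Discriminant: (-12)² − 4·3·6 = 72.
Quadratic formula: p = (12 ± √72) / 6.
So p = √(2) + 2 ≈ 3.4142 or p = 2 - √(2) ≈ 0.5858.

p = 0.5858 or p = 3.4142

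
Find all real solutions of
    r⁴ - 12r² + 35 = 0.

r = -2.6458 or r = -2.2361 or r = 2.2361 or r = 2.6458

Let u = r². The equation becomes u² - 12u + 35 = 0.
Factor: (u - 5)(u - 7) = 0, so u = 5 or u = 7.
r² = 5 gives r = ±√(5) ≈ ±2.2361.
r² = 7 gives r = ±√(7) ≈ ±2.6458.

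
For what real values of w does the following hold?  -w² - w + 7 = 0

w = -3.1926 or w = 2.1926

Discriminant: (-1)² − 4·(-1)·7 = 29.
Quadratic formula: w = (1 ± √29) / (-2).
So w = -√(29)/2 - 1/2 ≈ -3.1926 or w = -1/2 + √(29)/2 ≈ 2.1926.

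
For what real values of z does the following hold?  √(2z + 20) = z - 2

Square both sides: 2z + 20 = (z - 2)².
Expand and rearrange: z² - 6z - 16 = 0.
Solving gives z = 8 or z = -2.
Check each candidate in the original equation:
  z = 8: √(36) = 6, while z - 2 = 6 — valid.
  z = -2: √(16) = 4, while z - 2 = -4 — extraneous.

z = 8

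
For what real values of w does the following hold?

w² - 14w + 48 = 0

Factor: (w - 6)(w - 8) = 0.
So w = 6 or w = 8.

w = 6 or w = 8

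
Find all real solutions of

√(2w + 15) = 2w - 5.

w = 5

Square both sides: 2w + 15 = (2w - 5)².
Expand and rearrange: 4w² - 22w + 10 = 0.
Solving gives w = 5 or w = 0.5.
Check each candidate in the original equation:
  w = 5: √(25) = 5, while 2w - 5 = 5 — valid.
  w = 0.5: √(16) = 4, while 2w - 5 = -4 — extraneous.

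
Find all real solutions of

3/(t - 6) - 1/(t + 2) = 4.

Multiply both sides by (t - 6)(t + 2):
3(t + 2) - (t - 6) = 4(t - 6)(t + 2).
Expand and collect terms: 4t^2 - 18t - 60 = 0.
By the quadratic formula, t = (18 +/- sqrt(1284)) / 8, so t ~= 6.7291 or t ~= -2.2291.
Neither value makes a denominator zero (t != 6, t != -2), so both are valid.

t = -2.2291 or t = 6.7291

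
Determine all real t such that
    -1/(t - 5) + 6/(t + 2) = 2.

Multiply both sides by (t - 5)(t + 2):
-(t + 2) + 6(t - 5) = 2(t - 5)(t + 2).
Expand and collect terms: 2t^2 - 11t + 12 = 0.
Factor or apply the quadratic formula: t = 4 or t = 1.5.
Neither value makes a denominator zero (t != 5, t != -2), so both are valid.

t = 1.5 or t = 4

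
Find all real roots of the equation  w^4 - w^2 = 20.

w = -2.2361 or w = 2.2361

Let u = w^2. The equation becomes u^2 - u - 20 = 0.
Factor: (u - 5)(u + 4) = 0, so u = 5 or u = -4.
w^2 = 5 gives w = +/-sqrt(5) ~= +/-2.2361.
w^2 = -4 < 0 has no real solution.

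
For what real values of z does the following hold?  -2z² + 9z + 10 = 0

Discriminant: (9)² − 4·(-2)·10 = 161.
Quadratic formula: z = (-9 ± √161) / (-4).
So z = 9/4 - √(161)/4 ≈ -0.9221 or z = 9/4 + √(161)/4 ≈ 5.4221.

z = -0.9221 or z = 5.4221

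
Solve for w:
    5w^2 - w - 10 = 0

Discriminant: (-1)^2 - 4*5*(-10) = 201.
Quadratic formula: w = (1 +/- sqrt(201)) / 10.
So w = 1/10 + sqrt(201)/10 ~= 1.5177 or w = 1/10 - sqrt(201)/10 ~= -1.3177.

w = -1.3177 or w = 1.5177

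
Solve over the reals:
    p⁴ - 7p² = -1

Let u = p². The equation becomes u² - 7u + 1 = 0.
By the quadratic formula, u = 3·√(5)/2 + 7/2 or u = 7/2 - 3·√(5)/2.
p² = 3·√(5)/2 + 7/2 gives p = ±(√(5)/2 + 3/2) ≈ ±2.618.
p² = 7/2 - 3·√(5)/2 gives p = ±(3/2 - √(5)/2) ≈ ±0.382.

p = -2.618 or p = -0.382 or p = 0.382 or p = 2.618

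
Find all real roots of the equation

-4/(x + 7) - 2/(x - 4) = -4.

x = -6.0474 or x = 4.5474

Multiply both sides by (x + 7)(x - 4):
-4(x - 4) - 2(x + 7) = -4(x + 7)(x - 4).
Expand and collect terms: -4x² - 6x + 110 = 0.
By the quadratic formula, x = (6 ± √1796) / -8, so x ≈ -6.0474 or x ≈ 4.5474.
Neither value makes a denominator zero (x ≠ -7, x ≠ 4), so both are valid.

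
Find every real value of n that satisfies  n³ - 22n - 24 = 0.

Possible rational roots are divisors of -24. Testing n = -4 gives 0, so (n + 4) is a factor.
Divide: n³ - 22n - 24 = (n + 4)(n² - 4n - 6).
Apply the quadratic formula to n² - 4n - 6 = 0: n = (4 ± √40)/2, i.e. n ≈ 5.1623 or n ≈ -1.1623.

n = -4 or n = -1.1623 or n = 5.1623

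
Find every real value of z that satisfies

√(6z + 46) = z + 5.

z = 3

Square both sides: 6z + 46 = (z + 5)².
Expand and rearrange: z² + 4z - 21 = 0.
Solving gives z = 3 or z = -7.
Check each candidate in the original equation:
  z = 3: √(64) = 8, while z + 5 = 8 — valid.
  z = -7: √(4) = 2, while z + 5 = -2 — extraneous.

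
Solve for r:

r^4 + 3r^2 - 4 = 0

r = -1 or r = 1

Let u = r^2. The equation becomes u^2 + 3u - 4 = 0.
Factor: (u - 1)(u + 4) = 0, so u = 1 or u = -4.
r^2 = 1 gives r = +/-1.
r^2 = -4 < 0 has no real solution.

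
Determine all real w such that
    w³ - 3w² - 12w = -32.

Rearrange: w³ - 3w² - 12w + 32 = 0.
Possible rational roots are divisors of 32. Testing w = 4 gives 0, so (w - 4) is a factor.
Divide: w³ - 3w² - 12w + 32 = (w - 4)(w² + w - 8).
Apply the quadratic formula to w² + w - 8 = 0: w = (-1 ± √33)/2, i.e. w ≈ 2.3723 or w ≈ -3.3723.

w = -3.3723 or w = 2.3723 or w = 4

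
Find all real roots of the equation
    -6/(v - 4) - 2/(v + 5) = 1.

Multiply both sides by (v - 4)(v + 5):
-6(v + 5) - 2(v - 4) = (v - 4)(v + 5).
Expand and collect terms: v^2 + 9v + 2 = 0.
By the quadratic formula, v = (-9 +/- sqrt(73)) / 2, so v ~= -0.228 or v ~= -8.772.
Neither value makes a denominator zero (v != 4, v != -5), so both are valid.

v = -8.772 or v = -0.228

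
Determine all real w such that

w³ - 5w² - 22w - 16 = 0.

w = -2 or w = -1 or w = 8

Possible rational roots are divisors of -16. Testing w = -2 gives 0, so (w + 2) is a factor.
Divide: w³ - 5w² - 22w - 16 = (w + 2)(w² - 7w - 8).
Factor the quadratic: w = 8 or w = -1.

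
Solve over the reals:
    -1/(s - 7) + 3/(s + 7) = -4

s = -7.7375 or s = 7.2375

Multiply both sides by (s - 7)(s + 7):
-(s + 7) + 3(s - 7) = -4(s - 7)(s + 7).
Expand and collect terms: -4s² - 2s + 224 = 0.
By the quadratic formula, s = (2 ± √3588) / -8, so s ≈ -7.7375 or s ≈ 7.2375.
Neither value makes a denominator zero (s ≠ 7, s ≠ -7), so both are valid.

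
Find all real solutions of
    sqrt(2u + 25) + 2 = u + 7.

u = 0

Isolate the radical: sqrt(2u + 25) = u + 5.
Square both sides: 2u + 25 = (u + 5)^2.
Expand and rearrange: u^2 + 8u = 0.
Solving gives u = 0 or u = -8.
Check each candidate in the original equation:
  u = 0: sqrt(25) = 5, while u + 5 = 5 — valid.
  u = -8: sqrt(9) = 3, while u + 5 = -3 — extraneous.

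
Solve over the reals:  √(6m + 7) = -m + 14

m = 7

Square both sides: 6m + 7 = (-m + 14)².
Expand and rearrange: m² - 34m + 189 = 0.
Solving gives m = 27 or m = 7.
Check each candidate in the original equation:
  m = 27: √(169) = 13, while -m + 14 = -13 — extraneous.
  m = 7: √(49) = 7, while -m + 14 = 7 — valid.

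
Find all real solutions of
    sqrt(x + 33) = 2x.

Square both sides: x + 33 = (2x)^2.
Expand and rearrange: 4x^2 - x - 33 = 0.
Solving gives x = 3 or x = -2.75.
Check each candidate in the original equation:
  x = 3: sqrt(36) = 6, while 2x = 6 — valid.
  x = -2.75: sqrt(30.25) = 5.5, while 2x = -5.5 — extraneous.

x = 3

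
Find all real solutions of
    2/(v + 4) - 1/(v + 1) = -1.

Multiply both sides by (v + 4)(v + 1):
2(v + 1) - (v + 4) = -(v + 4)(v + 1).
Expand and collect terms: -v² - 6v - 2 = 0.
By the quadratic formula, v = (6 ± √28) / -2, so v ≈ -5.6458 or v ≈ -0.3542.
Neither value makes a denominator zero (v ≠ -4, v ≠ -1), so both are valid.

v = -5.6458 or v = -0.3542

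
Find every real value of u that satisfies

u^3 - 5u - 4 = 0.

Possible rational roots are divisors of -4. Testing u = -1 gives 0, so (u + 1) is a factor.
Divide: u^3 - 5u - 4 = (u + 1)(u^2 - u - 4).
Apply the quadratic formula to u^2 - u - 4 = 0: u = (1 +/- sqrt(17))/2, i.e. u ~= 2.5616 or u ~= -1.5616.

u = -1.5616 or u = -1 or u = 2.5616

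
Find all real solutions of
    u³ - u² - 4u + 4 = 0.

Possible rational roots are divisors of 4. Testing u = 1 gives 0, so (u - 1) is a factor.
Divide: u³ - u² - 4u + 4 = (u - 1)(u² - 4).
Factor the quadratic: u = 2 or u = -2.

u = -2 or u = 1 or u = 2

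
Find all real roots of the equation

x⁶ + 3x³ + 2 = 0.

x = -1.2599 or x = -1

Let u = x³. The equation becomes u² + 3u + 2 = 0.
Factor: (u + 1)(u + 2) = 0, so u = -1 or u = -2.
x³ = -1 gives x = -1.
x³ = -2 gives x = -∛(2) ≈ -1.2599.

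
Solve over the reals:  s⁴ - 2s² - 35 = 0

s = -2.6458 or s = 2.6458

Let u = s². The equation becomes u² - 2u - 35 = 0.
Factor: (u - 7)(u + 5) = 0, so u = 7 or u = -5.
s² = 7 gives s = ±√(7) ≈ ±2.6458.
s² = -5 < 0 has no real solution.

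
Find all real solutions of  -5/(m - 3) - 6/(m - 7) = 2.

m = -1 or m = 5.5

Multiply both sides by (m - 3)(m - 7):
-5(m - 7) - 6(m - 3) = 2(m - 3)(m - 7).
Expand and collect terms: 2m^2 - 9m - 11 = 0.
Factor or apply the quadratic formula: m = 5.5 or m = -1.
Neither value makes a denominator zero (m != 3, m != 7), so both are valid.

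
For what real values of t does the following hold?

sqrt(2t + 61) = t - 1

t = 10

Square both sides: 2t + 61 = (t - 1)^2.
Expand and rearrange: t^2 - 4t - 60 = 0.
Solving gives t = 10 or t = -6.
Check each candidate in the original equation:
  t = 10: sqrt(81) = 9, while t - 1 = 9 — valid.
  t = -6: sqrt(49) = 7, while t - 1 = -7 — extraneous.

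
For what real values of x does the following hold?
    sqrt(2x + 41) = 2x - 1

x = 4

Square both sides: 2x + 41 = (2x - 1)^2.
Expand and rearrange: 4x^2 - 6x - 40 = 0.
Solving gives x = 4 or x = -2.5.
Check each candidate in the original equation:
  x = 4: sqrt(49) = 7, while 2x - 1 = 7 — valid.
  x = -2.5: sqrt(36) = 6, while 2x - 1 = -6 — extraneous.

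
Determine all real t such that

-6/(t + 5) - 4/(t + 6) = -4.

t = -5.6861 or t = -2.8139

Multiply both sides by (t + 5)(t + 6):
-6(t + 6) - 4(t + 5) = -4(t + 5)(t + 6).
Expand and collect terms: -4t² - 34t - 64 = 0.
By the quadratic formula, t = (34 ± √132) / -8, so t ≈ -5.6861 or t ≈ -2.8139.
Neither value makes a denominator zero (t ≠ -5, t ≠ -6), so both are valid.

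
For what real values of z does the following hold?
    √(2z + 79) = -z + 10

Square both sides: 2z + 79 = (-z + 10)².
Expand and rearrange: z² - 22z + 21 = 0.
Solving gives z = 21 or z = 1.
Check each candidate in the original equation:
  z = 21: √(121) = 11, while -z + 10 = -11 — extraneous.
  z = 1: √(81) = 9, while -z + 10 = 9 — valid.

z = 1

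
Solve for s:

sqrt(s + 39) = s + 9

s = -3

Square both sides: s + 39 = (s + 9)^2.
Expand and rearrange: s^2 + 17s + 42 = 0.
Solving gives s = -3 or s = -14.
Check each candidate in the original equation:
  s = -3: sqrt(36) = 6, while s + 9 = 6 — valid.
  s = -14: sqrt(25) = 5, while s + 9 = -5 — extraneous.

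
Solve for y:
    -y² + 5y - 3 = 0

y = 0.6972 or y = 4.3028

Discriminant: (5)² − 4·(-1)·(-3) = 13.
Quadratic formula: y = (-5 ± √13) / (-2).
So y = 5/2 - √(13)/2 ≈ 0.6972 or y = √(13)/2 + 5/2 ≈ 4.3028.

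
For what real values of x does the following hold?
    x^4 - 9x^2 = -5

x = -2.8992 or x = -0.7713 or x = 0.7713 or x = 2.8992

Let u = x^2. The equation becomes u^2 - 9u + 5 = 0.
By the quadratic formula, u = sqrt(61)/2 + 9/2 or u = 9/2 - sqrt(61)/2.
x^2 = sqrt(61)/2 + 9/2 gives x = +/-sqrt(sqrt(61)/2 + 9/2) ~= +/-2.8992.
x^2 = 9/2 - sqrt(61)/2 gives x = +/-sqrt(9/2 - sqrt(61)/2) ~= +/-0.7713.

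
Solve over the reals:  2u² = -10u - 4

Rearrange to standard form: 2u² + 10u + 4 = 0.
Discriminant: (10)² − 4·2·4 = 68.
Quadratic formula: u = (-10 ± √68) / 4.
So u = -5/2 + √(17)/2 ≈ -0.4384 or u = -5/2 - √(17)/2 ≈ -4.5616.

u = -4.5616 or u = -0.4384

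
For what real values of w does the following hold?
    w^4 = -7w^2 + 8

Let u = w^2. The equation becomes u^2 + 7u - 8 = 0.
Factor: (u + 8)(u - 1) = 0, so u = -8 or u = 1.
w^2 = -8 < 0 has no real solution.
w^2 = 1 gives w = +/-1.

w = -1 or w = 1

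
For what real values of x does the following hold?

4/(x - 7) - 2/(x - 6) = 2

x = 5.5858 or x = 8.4142

Multiply both sides by (x - 7)(x - 6):
4(x - 6) - 2(x - 7) = 2(x - 7)(x - 6).
Expand and collect terms: 2x² - 28x + 94 = 0.
By the quadratic formula, x = (28 ± √32) / 4, so x ≈ 8.4142 or x ≈ 5.5858.
Neither value makes a denominator zero (x ≠ 7, x ≠ 6), so both are valid.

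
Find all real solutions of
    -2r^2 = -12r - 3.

r = -0.2404 or r = 6.2404

Rearrange to standard form: -2r^2 + 12r + 3 = 0.
Discriminant: (12)^2 - 4*(-2)*3 = 168.
Quadratic formula: r = (-12 +/- sqrt(168)) / (-4).
So r = 3 - sqrt(42)/2 ~= -0.2404 or r = 3 + sqrt(42)/2 ~= 6.2404.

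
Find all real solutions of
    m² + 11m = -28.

Bring every term to one side: m² + 11m + 28 = 0.
Factor: (m + 4)(m + 7) = 0.
So m = -4 or m = -7.

m = -7 or m = -4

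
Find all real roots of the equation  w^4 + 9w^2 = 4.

w = -0.6515 or w = 0.6515

Let u = w^2. The equation becomes u^2 + 9u - 4 = 0.
By the quadratic formula, u = -9/2 + sqrt(97)/2 or u = -sqrt(97)/2 - 9/2.
w^2 = -9/2 + sqrt(97)/2 gives w = +/-sqrt(-9/2 + sqrt(97)/2) ~= +/-0.6515.
w^2 = -sqrt(97)/2 - 9/2 < 0 has no real solution.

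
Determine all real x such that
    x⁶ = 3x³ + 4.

Let u = x³. The equation becomes u² - 3u - 4 = 0.
Factor: (u - 4)(u + 1) = 0, so u = 4 or u = -1.
x³ = 4 gives x = ∛(4) ≈ 1.5874.
x³ = -1 gives x = -1.

x = -1 or x = 1.5874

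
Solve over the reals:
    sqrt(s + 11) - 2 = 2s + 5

Isolate the radical: sqrt(s + 11) = 2s + 7.
Square both sides: s + 11 = (2s + 7)^2.
Expand and rearrange: 4s^2 + 27s + 38 = 0.
Solving gives s = -2 or s = -4.75.
Check each candidate in the original equation:
  s = -2: sqrt(9) = 3, while 2s + 7 = 3 — valid.
  s = -4.75: sqrt(6.25) = 2.5, while 2s + 7 = -2.5 — extraneous.

s = -2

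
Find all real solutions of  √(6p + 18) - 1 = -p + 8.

p = 3

Isolate the radical: √(6p + 18) = -p + 9.
Square both sides: 6p + 18 = (-p + 9)².
Expand and rearrange: p² - 24p + 63 = 0.
Solving gives p = 21 or p = 3.
Check each candidate in the original equation:
  p = 21: √(144) = 12, while -p + 9 = -12 — extraneous.
  p = 3: √(36) = 6, while -p + 9 = 6 — valid.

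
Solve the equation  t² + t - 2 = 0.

Factor: (t + 2)(t - 1) = 0.
So t = -2 or t = 1.

t = -2 or t = 1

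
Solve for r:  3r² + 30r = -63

r = -7 or r = -3

Bring every term to one side: 3r² + 30r + 63 = 0.
Factor: 3(r + 7)(r + 3) = 0.
So r = -7 or r = -3.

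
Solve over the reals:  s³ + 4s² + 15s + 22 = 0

Possible rational roots are divisors of 22. Testing s = -2 gives 0, so (s + 2) is a factor.
Divide: s³ + 4s² + 15s + 22 = (s + 2)(s² + 2s + 11).
The quadratic s² + 2s + 11 has discriminant -40 < 0, so no further real roots.

s = -2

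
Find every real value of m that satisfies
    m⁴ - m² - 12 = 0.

Let u = m². The equation becomes u² - u - 12 = 0.
Factor: (u - 4)(u + 3) = 0, so u = 4 or u = -3.
m² = 4 gives m = ±2.
m² = -3 < 0 has no real solution.

m = -2 or m = 2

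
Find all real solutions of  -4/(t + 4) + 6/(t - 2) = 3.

Multiply both sides by (t + 4)(t - 2):
-4(t - 2) + 6(t + 4) = 3(t + 4)(t - 2).
Expand and collect terms: 3t^2 + 4t - 56 = 0.
By the quadratic formula, t = (-4 +/- sqrt(688)) / 6, so t ~= 3.705 or t ~= -5.0383.
Neither value makes a denominator zero (t != -4, t != 2), so both are valid.

t = -5.0383 or t = 3.705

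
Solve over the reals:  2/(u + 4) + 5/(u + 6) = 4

u = -5.1328 or u = -3.1172

Multiply both sides by (u + 4)(u + 6):
2(u + 6) + 5(u + 4) = 4(u + 4)(u + 6).
Expand and collect terms: 4u² + 33u + 64 = 0.
By the quadratic formula, u = (-33 ± √65) / 8, so u ≈ -3.1172 or u ≈ -5.1328.
Neither value makes a denominator zero (u ≠ -4, u ≠ -6), so both are valid.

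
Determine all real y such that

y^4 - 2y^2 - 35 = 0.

Let u = y^2. The equation becomes u^2 - 2u - 35 = 0.
Factor: (u + 5)(u - 7) = 0, so u = -5 or u = 7.
y^2 = -5 < 0 has no real solution.
y^2 = 7 gives y = +/-sqrt(7) ~= +/-2.6458.

y = -2.6458 or y = 2.6458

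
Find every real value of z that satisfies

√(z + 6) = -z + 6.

Square both sides: z + 6 = (-z + 6)².
Expand and rearrange: z² - 13z + 30 = 0.
Solving gives z = 10 or z = 3.
Check each candidate in the original equation:
  z = 10: √(16) = 4, while -z + 6 = -4 — extraneous.
  z = 3: √(9) = 3, while -z + 6 = 3 — valid.

z = 3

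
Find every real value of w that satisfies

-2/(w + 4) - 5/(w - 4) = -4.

Multiply both sides by (w + 4)(w - 4):
-2(w - 4) - 5(w + 4) = -4(w + 4)(w - 4).
Expand and collect terms: -4w² + 7w + 76 = 0.
By the quadratic formula, w = (-7 ± √1265) / -8, so w ≈ -3.5709 or w ≈ 5.3209.
Neither value makes a denominator zero (w ≠ -4, w ≠ 4), so both are valid.

w = -3.5709 or w = 5.3209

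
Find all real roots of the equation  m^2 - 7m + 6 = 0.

m = 1 or m = 6

Factor: (m - 1)(m - 6) = 0.
So m = 1 or m = 6.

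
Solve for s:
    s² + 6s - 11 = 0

s = -7.4721 or s = 1.4721

Discriminant: (6)² − 4·1·(-11) = 80.
Quadratic formula: s = (-6 ± √80) / 2.
So s = -3 + 2·√(5) ≈ 1.4721 or s = -2·√(5) - 3 ≈ -7.4721.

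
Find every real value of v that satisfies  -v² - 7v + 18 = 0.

Factor: -1(v - 2)(v + 9) = 0.
So v = 2 or v = -9.

v = -9 or v = 2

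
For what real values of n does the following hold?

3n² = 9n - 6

n = 1 or n = 2

Bring every term to one side: 3n² - 9n + 6 = 0.
Factor: 3(n - 2)(n - 1) = 0.
So n = 2 or n = 1.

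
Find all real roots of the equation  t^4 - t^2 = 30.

Let u = t^2. The equation becomes u^2 - u - 30 = 0.
Factor: (u - 6)(u + 5) = 0, so u = 6 or u = -5.
t^2 = 6 gives t = +/-sqrt(6) ~= +/-2.4495.
t^2 = -5 < 0 has no real solution.

t = -2.4495 or t = 2.4495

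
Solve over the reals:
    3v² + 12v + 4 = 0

Discriminant: (12)² − 4·3·4 = 96.
Quadratic formula: v = (-12 ± √96) / 6.
So v = -2 + 2·√(6)/3 ≈ -0.367 or v = -2 - 2·√(6)/3 ≈ -3.633.

v = -3.633 or v = -0.367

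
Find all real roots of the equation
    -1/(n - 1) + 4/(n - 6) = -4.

Multiply both sides by (n - 1)(n - 6):
-(n - 6) + 4(n - 1) = -4(n - 1)(n - 6).
Expand and collect terms: -4n^2 + 25n - 26 = 0.
By the quadratic formula, n = (-25 +/- sqrt(209)) / -8, so n ~= 1.3179 or n ~= 4.9321.
Neither value makes a denominator zero (n != 1, n != 6), so both are valid.

n = 1.3179 or n = 4.9321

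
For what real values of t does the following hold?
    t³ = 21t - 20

Rearrange: t³ - 21t + 20 = 0.
Possible rational roots are divisors of 20. Testing t = -5 gives 0, so (t + 5) is a factor.
Divide: t³ - 21t + 20 = (t + 5)(t² - 5t + 4).
Factor the quadratic: t = 4 or t = 1.

t = -5 or t = 1 or t = 4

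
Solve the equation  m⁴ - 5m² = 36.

m = -3 or m = 3

Let u = m². The equation becomes u² - 5u - 36 = 0.
Factor: (u - 9)(u + 4) = 0, so u = 9 or u = -4.
m² = 9 gives m = ±3.
m² = -4 < 0 has no real solution.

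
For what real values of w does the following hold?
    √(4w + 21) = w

w = 7

Square both sides: 4w + 21 = (w)².
Expand and rearrange: w² - 4w - 21 = 0.
Solving gives w = 7 or w = -3.
Check each candidate in the original equation:
  w = 7: √(49) = 7, while w = 7 — valid.
  w = -3: √(9) = 3, while w = -3 — extraneous.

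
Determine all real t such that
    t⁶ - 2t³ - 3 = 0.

t = -1 or t = 1.4422

Let u = t³. The equation becomes u² - 2u - 3 = 0.
Factor: (u - 3)(u + 1) = 0, so u = 3 or u = -1.
t³ = 3 gives t = ∛(3) ≈ 1.4422.
t³ = -1 gives t = -1.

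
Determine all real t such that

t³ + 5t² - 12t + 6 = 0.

t = -6.873 or t = 0.873 or t = 1

Possible rational roots are divisors of 6. Testing t = 1 gives 0, so (t - 1) is a factor.
Divide: t³ + 5t² - 12t + 6 = (t - 1)(t² + 6t - 6).
Apply the quadratic formula to t² + 6t - 6 = 0: t = (-6 ± √60)/2, i.e. t ≈ 0.873 or t ≈ -6.873.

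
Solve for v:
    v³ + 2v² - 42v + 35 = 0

Possible rational roots are divisors of 35. Testing v = 5 gives 0, so (v - 5) is a factor.
Divide: v³ + 2v² - 42v + 35 = (v - 5)(v² + 7v - 7).
Apply the quadratic formula to v² + 7v - 7 = 0: v = (-7 ± √77)/2, i.e. v ≈ 0.8875 or v ≈ -7.8875.

v = -7.8875 or v = 0.8875 or v = 5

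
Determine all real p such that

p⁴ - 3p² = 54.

Let u = p². The equation becomes u² - 3u - 54 = 0.
Factor: (u - 9)(u + 6) = 0, so u = 9 or u = -6.
p² = 9 gives p = ±3.
p² = -6 < 0 has no real solution.

p = -3 or p = 3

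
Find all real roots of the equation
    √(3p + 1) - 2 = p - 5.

p = 8

Isolate the radical: √(3p + 1) = p - 3.
Square both sides: 3p + 1 = (p - 3)².
Expand and rearrange: p² - 9p + 8 = 0.
Solving gives p = 8 or p = 1.
Check each candidate in the original equation:
  p = 8: √(25) = 5, while p - 3 = 5 — valid.
  p = 1: √(4) = 2, while p - 3 = -2 — extraneous.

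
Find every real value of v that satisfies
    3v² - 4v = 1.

v = -0.2153 or v = 1.5486

Rearrange to standard form: 3v² - 4v - 1 = 0.
Discriminant: (-4)² − 4·3·(-1) = 28.
Quadratic formula: v = (4 ± √28) / 6.
So v = 2/3 + √(7)/3 ≈ 1.5486 or v = 2/3 - √(7)/3 ≈ -0.2153.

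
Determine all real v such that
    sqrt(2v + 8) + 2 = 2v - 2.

v = 4

Isolate the radical: sqrt(2v + 8) = 2v - 4.
Square both sides: 2v + 8 = (2v - 4)^2.
Expand and rearrange: 4v^2 - 18v + 8 = 0.
Solving gives v = 4 or v = 0.5.
Check each candidate in the original equation:
  v = 4: sqrt(16) = 4, while 2v - 4 = 4 — valid.
  v = 0.5: sqrt(9) = 3, while 2v - 4 = -3 — extraneous.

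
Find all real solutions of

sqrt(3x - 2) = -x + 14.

Square both sides: 3x - 2 = (-x + 14)^2.
Expand and rearrange: x^2 - 31x + 198 = 0.
Solving gives x = 22 or x = 9.
Check each candidate in the original equation:
  x = 22: sqrt(64) = 8, while -x + 14 = -8 — extraneous.
  x = 9: sqrt(25) = 5, while -x + 14 = 5 — valid.

x = 9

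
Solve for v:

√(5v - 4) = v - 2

Square both sides: 5v - 4 = (v - 2)².
Expand and rearrange: v² - 9v + 8 = 0.
Solving gives v = 8 or v = 1.
Check each candidate in the original equation:
  v = 8: √(36) = 6, while v - 2 = 6 — valid.
  v = 1: √(1) = 1, while v - 2 = -1 — extraneous.

v = 8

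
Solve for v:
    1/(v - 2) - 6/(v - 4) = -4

v = 1.8528 or v = 5.3972

Multiply both sides by (v - 2)(v - 4):
(v - 4) - 6(v - 2) = -4(v - 2)(v - 4).
Expand and collect terms: -4v² + 29v - 40 = 0.
By the quadratic formula, v = (-29 ± √201) / -8, so v ≈ 1.8528 or v ≈ 5.3972.
Neither value makes a denominator zero (v ≠ 2, v ≠ 4), so both are valid.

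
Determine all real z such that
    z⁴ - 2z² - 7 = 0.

z = -1.9566 or z = 1.9566

Let u = z². The equation becomes u² - 2u - 7 = 0.
By the quadratic formula, u = 1 + 2·√(2) or u = 1 - 2·√(2).
z² = 1 + 2·√(2) gives z = ±√(1 + 2·√(2)) ≈ ±1.9566.
z² = 1 - 2·√(2) < 0 has no real solution.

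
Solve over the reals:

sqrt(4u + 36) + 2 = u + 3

u = 7

Isolate the radical: sqrt(4u + 36) = u + 1.
Square both sides: 4u + 36 = (u + 1)^2.
Expand and rearrange: u^2 - 2u - 35 = 0.
Solving gives u = 7 or u = -5.
Check each candidate in the original equation:
  u = 7: sqrt(64) = 8, while u + 1 = 8 — valid.
  u = -5: sqrt(16) = 4, while u + 1 = -4 — extraneous.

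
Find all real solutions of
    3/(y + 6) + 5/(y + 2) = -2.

Multiply both sides by (y + 6)(y + 2):
3(y + 2) + 5(y + 6) = -2(y + 6)(y + 2).
Expand and collect terms: -2y^2 - 24y - 60 = 0.
By the quadratic formula, y = (24 +/- sqrt(96)) / -4, so y ~= -8.4495 or y ~= -3.5505.
Neither value makes a denominator zero (y != -6, y != -2), so both are valid.

y = -8.4495 or y = -3.5505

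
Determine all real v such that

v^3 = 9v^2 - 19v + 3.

Rearrange: v^3 - 9v^2 + 19v - 3 = 0.
Possible rational roots are divisors of -3. Testing v = 3 gives 0, so (v - 3) is a factor.
Divide: v^3 - 9v^2 + 19v - 3 = (v - 3)(v^2 - 6v + 1).
Apply the quadratic formula to v^2 - 6v + 1 = 0: v = (6 +/- sqrt(32))/2, i.e. v ~= 5.8284 or v ~= 0.1716.

v = 0.1716 or v = 3 or v = 5.8284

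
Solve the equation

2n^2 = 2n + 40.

n = -4 or n = 5

Bring every term to one side: 2n^2 - 2n - 40 = 0.
Factor: 2(n - 5)(n + 4) = 0.
So n = 5 or n = -4.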